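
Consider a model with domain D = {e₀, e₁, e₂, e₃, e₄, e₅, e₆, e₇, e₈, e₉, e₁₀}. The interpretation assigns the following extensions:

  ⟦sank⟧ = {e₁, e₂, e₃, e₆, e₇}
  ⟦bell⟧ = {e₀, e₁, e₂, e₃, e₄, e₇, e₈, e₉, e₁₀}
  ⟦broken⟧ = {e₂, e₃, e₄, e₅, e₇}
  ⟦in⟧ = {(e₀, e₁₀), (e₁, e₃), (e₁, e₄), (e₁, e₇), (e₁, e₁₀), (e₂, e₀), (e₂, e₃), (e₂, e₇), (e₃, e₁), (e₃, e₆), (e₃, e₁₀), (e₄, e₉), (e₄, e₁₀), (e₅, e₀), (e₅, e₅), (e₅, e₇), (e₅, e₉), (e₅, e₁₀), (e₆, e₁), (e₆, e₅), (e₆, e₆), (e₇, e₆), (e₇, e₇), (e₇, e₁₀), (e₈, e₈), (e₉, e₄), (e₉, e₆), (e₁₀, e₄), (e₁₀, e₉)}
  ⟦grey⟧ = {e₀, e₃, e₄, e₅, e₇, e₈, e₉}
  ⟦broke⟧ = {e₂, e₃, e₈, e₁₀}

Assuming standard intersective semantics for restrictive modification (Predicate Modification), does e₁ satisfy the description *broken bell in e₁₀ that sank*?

⟦in e₁₀⟧ = {x : ⟨x, e₁₀⟩ ∈ ⟦in⟧} = {e₀, e₁, e₃, e₄, e₅, e₇}
⟦that sank⟧ = ⟦sank⟧ = {e₁, e₂, e₃, e₆, e₇}
⟦bell⟧ = {e₀, e₁, e₂, e₃, e₄, e₇, e₈, e₉, e₁₀}
… ∩ ⟦in e₁₀⟧ = {e₀, e₁, e₂, e₃, e₄, e₇, e₈, e₉, e₁₀} ∩ {e₀, e₁, e₃, e₄, e₅, e₇} = {e₀, e₁, e₃, e₄, e₇}
… ∩ ⟦that sank⟧ = {e₀, e₁, e₃, e₄, e₇} ∩ {e₁, e₂, e₃, e₆, e₇} = {e₁, e₃, e₇}
… ∩ ⟦broken⟧ = {e₁, e₃, e₇} ∩ {e₂, e₃, e₄, e₅, e₇} = {e₃, e₇}
⟦broken bell in e₁₀ that sank⟧ = {e₃, e₇}; e₁ ∉ this set.

no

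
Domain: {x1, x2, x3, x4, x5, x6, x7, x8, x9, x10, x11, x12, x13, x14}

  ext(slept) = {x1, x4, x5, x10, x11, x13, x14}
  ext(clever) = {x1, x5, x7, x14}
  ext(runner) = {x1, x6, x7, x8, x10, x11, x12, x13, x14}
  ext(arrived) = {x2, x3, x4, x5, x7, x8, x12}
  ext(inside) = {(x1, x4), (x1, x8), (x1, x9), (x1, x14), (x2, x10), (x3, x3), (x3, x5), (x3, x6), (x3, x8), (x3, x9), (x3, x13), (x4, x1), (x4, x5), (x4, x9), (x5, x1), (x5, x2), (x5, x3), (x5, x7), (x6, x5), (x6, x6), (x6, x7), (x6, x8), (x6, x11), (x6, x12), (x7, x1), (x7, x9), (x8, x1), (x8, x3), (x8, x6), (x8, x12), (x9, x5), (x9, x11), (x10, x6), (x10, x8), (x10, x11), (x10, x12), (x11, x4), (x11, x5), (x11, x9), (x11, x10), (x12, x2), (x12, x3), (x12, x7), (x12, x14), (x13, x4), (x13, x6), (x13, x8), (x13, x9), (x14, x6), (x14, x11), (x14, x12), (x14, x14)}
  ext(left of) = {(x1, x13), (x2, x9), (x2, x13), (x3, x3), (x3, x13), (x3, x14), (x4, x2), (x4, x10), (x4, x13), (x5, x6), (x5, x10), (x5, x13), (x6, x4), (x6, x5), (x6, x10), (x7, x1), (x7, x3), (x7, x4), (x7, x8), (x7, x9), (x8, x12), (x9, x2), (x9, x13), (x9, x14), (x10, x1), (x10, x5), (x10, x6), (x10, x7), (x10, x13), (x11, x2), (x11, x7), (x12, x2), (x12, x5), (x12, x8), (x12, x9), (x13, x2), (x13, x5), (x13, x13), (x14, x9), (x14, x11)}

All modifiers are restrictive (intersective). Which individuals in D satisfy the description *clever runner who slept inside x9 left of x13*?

{x1}

⟦who slept⟧ = ⟦slept⟧ = {x1, x4, x5, x10, x11, x13, x14}
⟦inside x9⟧ = {x : ⟨x, x9⟩ ∈ ⟦inside⟧} = {x1, x3, x4, x7, x11, x13}
⟦left of x13⟧ = {x : ⟨x, x13⟩ ∈ ⟦left of⟧} = {x1, x2, x3, x4, x5, x9, x10, x13}
⟦runner⟧ = {x1, x6, x7, x8, x10, x11, x12, x13, x14}
… ∩ ⟦who slept⟧ = {x1, x6, x7, x8, x10, x11, x12, x13, x14} ∩ {x1, x4, x5, x10, x11, x13, x14} = {x1, x10, x11, x13, x14}
… ∩ ⟦inside x9⟧ = {x1, x10, x11, x13, x14} ∩ {x1, x3, x4, x7, x11, x13} = {x1, x11, x13}
… ∩ ⟦left of x13⟧ = {x1, x11, x13} ∩ {x1, x2, x3, x4, x5, x9, x10, x13} = {x1, x13}
… ∩ ⟦clever⟧ = {x1, x13} ∩ {x1, x5, x7, x14} = {x1}
So ⟦clever runner who slept inside x9 left of x13⟧ = {x1}.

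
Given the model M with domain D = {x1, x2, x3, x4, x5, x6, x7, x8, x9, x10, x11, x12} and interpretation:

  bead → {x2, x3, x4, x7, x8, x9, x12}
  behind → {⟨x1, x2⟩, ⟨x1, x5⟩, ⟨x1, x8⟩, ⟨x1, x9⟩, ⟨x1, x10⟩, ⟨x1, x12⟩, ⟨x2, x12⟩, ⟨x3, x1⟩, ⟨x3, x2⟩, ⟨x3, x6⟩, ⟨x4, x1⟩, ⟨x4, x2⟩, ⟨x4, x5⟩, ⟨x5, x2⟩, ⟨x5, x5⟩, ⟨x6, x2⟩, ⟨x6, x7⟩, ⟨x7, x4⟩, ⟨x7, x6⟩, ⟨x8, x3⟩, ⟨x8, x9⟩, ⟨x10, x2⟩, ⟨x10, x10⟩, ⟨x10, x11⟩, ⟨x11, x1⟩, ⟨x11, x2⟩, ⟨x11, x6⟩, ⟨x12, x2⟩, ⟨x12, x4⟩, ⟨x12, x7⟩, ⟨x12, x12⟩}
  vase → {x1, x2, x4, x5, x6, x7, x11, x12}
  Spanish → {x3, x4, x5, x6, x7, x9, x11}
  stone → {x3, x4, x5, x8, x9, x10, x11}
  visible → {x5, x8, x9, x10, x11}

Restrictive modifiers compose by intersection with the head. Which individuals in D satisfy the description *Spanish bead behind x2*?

{x3, x4}

⟦behind x2⟧ = {x : ⟨x, x2⟩ ∈ ⟦behind⟧} = {x1, x3, x4, x5, x6, x10, x11, x12}
⟦bead⟧ = {x2, x3, x4, x7, x8, x9, x12}
… ∩ ⟦behind x2⟧ = {x2, x3, x4, x7, x8, x9, x12} ∩ {x1, x3, x4, x5, x6, x10, x11, x12} = {x3, x4, x12}
… ∩ ⟦Spanish⟧ = {x3, x4, x12} ∩ {x3, x4, x5, x6, x7, x9, x11} = {x3, x4}
So ⟦Spanish bead behind x2⟧ = {x3, x4}.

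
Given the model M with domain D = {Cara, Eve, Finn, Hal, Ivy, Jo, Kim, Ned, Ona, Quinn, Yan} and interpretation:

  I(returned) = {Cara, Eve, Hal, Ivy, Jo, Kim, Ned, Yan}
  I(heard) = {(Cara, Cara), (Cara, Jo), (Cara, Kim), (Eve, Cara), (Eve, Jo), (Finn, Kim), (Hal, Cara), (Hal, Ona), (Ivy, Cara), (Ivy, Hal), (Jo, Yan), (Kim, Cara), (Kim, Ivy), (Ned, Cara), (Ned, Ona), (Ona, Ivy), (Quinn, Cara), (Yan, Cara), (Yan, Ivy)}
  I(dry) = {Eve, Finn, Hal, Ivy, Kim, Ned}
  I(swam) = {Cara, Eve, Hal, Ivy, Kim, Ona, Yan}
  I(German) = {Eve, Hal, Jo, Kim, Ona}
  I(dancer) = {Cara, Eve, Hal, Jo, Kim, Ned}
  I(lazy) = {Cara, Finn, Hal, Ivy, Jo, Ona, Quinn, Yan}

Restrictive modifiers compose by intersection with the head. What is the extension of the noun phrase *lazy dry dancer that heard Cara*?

⟦that heard Cara⟧ = {x : ⟨x, Cara⟩ ∈ ⟦heard⟧} = {Cara, Eve, Hal, Ivy, Kim, Ned, Quinn, Yan}
⟦dancer⟧ = {Cara, Eve, Hal, Jo, Kim, Ned}
… ∩ ⟦that heard Cara⟧ = {Cara, Eve, Hal, Jo, Kim, Ned} ∩ {Cara, Eve, Hal, Ivy, Kim, Ned, Quinn, Yan} = {Cara, Eve, Hal, Kim, Ned}
… ∩ ⟦lazy⟧ = {Cara, Eve, Hal, Kim, Ned} ∩ {Cara, Finn, Hal, Ivy, Jo, Ona, Quinn, Yan} = {Cara, Hal}
… ∩ ⟦dry⟧ = {Cara, Hal} ∩ {Eve, Finn, Hal, Ivy, Kim, Ned} = {Hal}
So ⟦lazy dry dancer that heard Cara⟧ = {Hal}.

{Hal}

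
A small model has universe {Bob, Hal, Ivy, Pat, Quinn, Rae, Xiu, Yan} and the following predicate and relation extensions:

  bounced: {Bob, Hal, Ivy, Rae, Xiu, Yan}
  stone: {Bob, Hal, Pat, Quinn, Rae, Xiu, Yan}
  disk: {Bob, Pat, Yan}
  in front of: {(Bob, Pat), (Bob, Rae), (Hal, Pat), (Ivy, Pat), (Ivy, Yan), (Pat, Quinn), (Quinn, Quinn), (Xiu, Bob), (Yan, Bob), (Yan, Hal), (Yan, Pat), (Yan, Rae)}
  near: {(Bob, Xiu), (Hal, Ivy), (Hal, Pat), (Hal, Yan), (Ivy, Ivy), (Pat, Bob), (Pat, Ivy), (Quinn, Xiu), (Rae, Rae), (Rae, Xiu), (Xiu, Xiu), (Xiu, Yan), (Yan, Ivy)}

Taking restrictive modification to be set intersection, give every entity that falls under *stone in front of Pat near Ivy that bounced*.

⟦in front of Pat⟧ = {x : ⟨x, Pat⟩ ∈ ⟦in front of⟧} = {Bob, Hal, Ivy, Yan}
⟦near Ivy⟧ = {x : ⟨x, Ivy⟩ ∈ ⟦near⟧} = {Hal, Ivy, Pat, Yan}
⟦that bounced⟧ = ⟦bounced⟧ = {Bob, Hal, Ivy, Rae, Xiu, Yan}
⟦stone⟧ = {Bob, Hal, Pat, Quinn, Rae, Xiu, Yan}
… ∩ ⟦in front of Pat⟧ = {Bob, Hal, Pat, Quinn, Rae, Xiu, Yan} ∩ {Bob, Hal, Ivy, Yan} = {Bob, Hal, Yan}
… ∩ ⟦near Ivy⟧ = {Bob, Hal, Yan} ∩ {Hal, Ivy, Pat, Yan} = {Hal, Yan}
… ∩ ⟦that bounced⟧ = {Hal, Yan} ∩ {Bob, Hal, Ivy, Rae, Xiu, Yan} = {Hal, Yan}
So ⟦stone in front of Pat near Ivy that bounced⟧ = {Hal, Yan}.

{Hal, Yan}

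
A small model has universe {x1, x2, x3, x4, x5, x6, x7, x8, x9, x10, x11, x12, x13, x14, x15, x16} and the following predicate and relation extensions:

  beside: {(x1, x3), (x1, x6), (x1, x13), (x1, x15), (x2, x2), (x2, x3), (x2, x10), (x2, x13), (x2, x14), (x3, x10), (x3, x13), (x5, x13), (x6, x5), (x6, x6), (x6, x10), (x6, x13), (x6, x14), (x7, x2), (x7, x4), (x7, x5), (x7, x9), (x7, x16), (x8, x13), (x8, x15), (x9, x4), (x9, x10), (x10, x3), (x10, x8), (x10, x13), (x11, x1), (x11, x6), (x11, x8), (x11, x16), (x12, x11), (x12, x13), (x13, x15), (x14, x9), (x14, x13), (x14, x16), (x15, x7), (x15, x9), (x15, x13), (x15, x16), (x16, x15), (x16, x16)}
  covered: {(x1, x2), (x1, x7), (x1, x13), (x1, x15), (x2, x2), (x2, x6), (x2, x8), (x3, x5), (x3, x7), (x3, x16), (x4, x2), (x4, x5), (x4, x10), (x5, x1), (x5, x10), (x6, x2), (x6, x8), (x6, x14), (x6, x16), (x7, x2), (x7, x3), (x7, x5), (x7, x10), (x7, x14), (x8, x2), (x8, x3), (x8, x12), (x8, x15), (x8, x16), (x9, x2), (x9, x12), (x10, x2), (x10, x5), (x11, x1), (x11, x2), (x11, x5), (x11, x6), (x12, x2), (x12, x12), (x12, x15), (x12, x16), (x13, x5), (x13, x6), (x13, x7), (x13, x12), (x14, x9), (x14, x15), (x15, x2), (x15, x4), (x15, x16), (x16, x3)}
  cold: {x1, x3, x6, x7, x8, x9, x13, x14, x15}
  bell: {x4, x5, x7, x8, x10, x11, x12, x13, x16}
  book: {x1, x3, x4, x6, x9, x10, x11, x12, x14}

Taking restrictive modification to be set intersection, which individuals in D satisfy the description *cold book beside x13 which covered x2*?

⟦beside x13⟧ = {x : ⟨x, x13⟩ ∈ ⟦beside⟧} = {x1, x2, x3, x5, x6, x8, x10, x12, x14, x15}
⟦which covered x2⟧ = {x : ⟨x, x2⟩ ∈ ⟦covered⟧} = {x1, x2, x4, x6, x7, x8, x9, x10, x11, x12, x15}
⟦book⟧ = {x1, x3, x4, x6, x9, x10, x11, x12, x14}
… ∩ ⟦beside x13⟧ = {x1, x3, x4, x6, x9, x10, x11, x12, x14} ∩ {x1, x2, x3, x5, x6, x8, x10, x12, x14, x15} = {x1, x3, x6, x10, x12, x14}
… ∩ ⟦which covered x2⟧ = {x1, x3, x6, x10, x12, x14} ∩ {x1, x2, x4, x6, x7, x8, x9, x10, x11, x12, x15} = {x1, x6, x10, x12}
… ∩ ⟦cold⟧ = {x1, x6, x10, x12} ∩ {x1, x3, x6, x7, x8, x9, x13, x14, x15} = {x1, x6}
So ⟦cold book beside x13 which covered x2⟧ = {x1, x6}.

{x1, x6}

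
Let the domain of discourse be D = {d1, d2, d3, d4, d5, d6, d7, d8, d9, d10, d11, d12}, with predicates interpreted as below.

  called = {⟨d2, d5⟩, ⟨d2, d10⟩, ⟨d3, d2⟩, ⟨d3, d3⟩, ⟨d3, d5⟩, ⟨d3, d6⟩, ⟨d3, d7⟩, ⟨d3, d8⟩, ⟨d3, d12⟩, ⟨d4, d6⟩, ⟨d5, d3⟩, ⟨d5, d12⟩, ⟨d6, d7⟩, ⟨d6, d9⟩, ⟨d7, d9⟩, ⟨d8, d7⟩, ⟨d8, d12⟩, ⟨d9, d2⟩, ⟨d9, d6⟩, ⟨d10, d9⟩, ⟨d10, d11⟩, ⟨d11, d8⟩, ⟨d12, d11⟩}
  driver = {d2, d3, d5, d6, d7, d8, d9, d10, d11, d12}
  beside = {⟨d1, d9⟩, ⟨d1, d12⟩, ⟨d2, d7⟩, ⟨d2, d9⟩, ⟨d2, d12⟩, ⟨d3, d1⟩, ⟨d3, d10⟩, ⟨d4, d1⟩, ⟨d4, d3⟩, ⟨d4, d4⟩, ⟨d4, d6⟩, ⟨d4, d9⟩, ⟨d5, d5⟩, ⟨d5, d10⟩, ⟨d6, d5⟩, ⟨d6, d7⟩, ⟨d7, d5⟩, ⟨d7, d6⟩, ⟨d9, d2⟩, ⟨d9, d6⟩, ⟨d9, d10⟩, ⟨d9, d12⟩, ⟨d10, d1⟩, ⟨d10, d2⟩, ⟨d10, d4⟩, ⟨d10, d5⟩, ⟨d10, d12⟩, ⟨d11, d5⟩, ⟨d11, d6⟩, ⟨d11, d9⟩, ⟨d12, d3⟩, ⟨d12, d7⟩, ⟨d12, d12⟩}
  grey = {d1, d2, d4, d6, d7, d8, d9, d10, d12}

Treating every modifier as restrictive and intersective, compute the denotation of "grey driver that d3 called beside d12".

⟦that d3 called⟧ = {x : ⟨d3, x⟩ ∈ ⟦called⟧} = {d2, d3, d5, d6, d7, d8, d12}
⟦beside d12⟧ = {x : ⟨x, d12⟩ ∈ ⟦beside⟧} = {d1, d2, d9, d10, d12}
⟦driver⟧ = {d2, d3, d5, d6, d7, d8, d9, d10, d11, d12}
… ∩ ⟦that d3 called⟧ = {d2, d3, d5, d6, d7, d8, d9, d10, d11, d12} ∩ {d2, d3, d5, d6, d7, d8, d12} = {d2, d3, d5, d6, d7, d8, d12}
… ∩ ⟦beside d12⟧ = {d2, d3, d5, d6, d7, d8, d12} ∩ {d1, d2, d9, d10, d12} = {d2, d12}
… ∩ ⟦grey⟧ = {d2, d12} ∩ {d1, d2, d4, d6, d7, d8, d9, d10, d12} = {d2, d12}
So ⟦grey driver that d3 called beside d12⟧ = {d2, d12}.

{d2, d12}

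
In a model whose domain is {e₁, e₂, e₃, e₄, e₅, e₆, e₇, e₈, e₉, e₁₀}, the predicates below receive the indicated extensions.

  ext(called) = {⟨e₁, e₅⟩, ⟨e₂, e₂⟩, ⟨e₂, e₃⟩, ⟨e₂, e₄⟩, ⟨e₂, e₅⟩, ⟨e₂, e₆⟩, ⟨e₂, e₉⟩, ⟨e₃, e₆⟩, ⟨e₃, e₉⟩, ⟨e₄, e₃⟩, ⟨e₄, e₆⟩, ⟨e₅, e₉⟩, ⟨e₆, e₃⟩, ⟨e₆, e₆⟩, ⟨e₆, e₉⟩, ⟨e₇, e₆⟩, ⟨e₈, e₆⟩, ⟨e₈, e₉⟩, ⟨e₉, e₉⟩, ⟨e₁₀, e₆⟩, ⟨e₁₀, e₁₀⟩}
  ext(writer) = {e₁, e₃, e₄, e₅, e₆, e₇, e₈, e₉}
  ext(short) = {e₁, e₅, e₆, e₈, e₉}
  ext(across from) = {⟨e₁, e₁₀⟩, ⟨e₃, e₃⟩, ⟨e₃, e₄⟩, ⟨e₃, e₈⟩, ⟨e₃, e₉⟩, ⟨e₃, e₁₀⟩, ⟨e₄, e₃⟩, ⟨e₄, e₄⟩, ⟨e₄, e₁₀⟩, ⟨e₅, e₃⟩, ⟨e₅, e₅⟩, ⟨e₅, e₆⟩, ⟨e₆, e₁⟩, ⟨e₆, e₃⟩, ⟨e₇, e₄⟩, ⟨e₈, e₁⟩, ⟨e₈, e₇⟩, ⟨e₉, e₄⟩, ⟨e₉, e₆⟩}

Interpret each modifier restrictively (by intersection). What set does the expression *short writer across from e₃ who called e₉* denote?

{e₅, e₆}

⟦across from e₃⟧ = {x : ⟨x, e₃⟩ ∈ ⟦across from⟧} = {e₃, e₄, e₅, e₆}
⟦who called e₉⟧ = {x : ⟨x, e₉⟩ ∈ ⟦called⟧} = {e₂, e₃, e₅, e₆, e₈, e₉}
⟦writer⟧ = {e₁, e₃, e₄, e₅, e₆, e₇, e₈, e₉}
… ∩ ⟦across from e₃⟧ = {e₁, e₃, e₄, e₅, e₆, e₇, e₈, e₉} ∩ {e₃, e₄, e₅, e₆} = {e₃, e₄, e₅, e₆}
… ∩ ⟦who called e₉⟧ = {e₃, e₄, e₅, e₆} ∩ {e₂, e₃, e₅, e₆, e₈, e₉} = {e₃, e₅, e₆}
… ∩ ⟦short⟧ = {e₃, e₅, e₆} ∩ {e₁, e₅, e₆, e₈, e₉} = {e₅, e₆}
So ⟦short writer across from e₃ who called e₉⟧ = {e₅, e₆}.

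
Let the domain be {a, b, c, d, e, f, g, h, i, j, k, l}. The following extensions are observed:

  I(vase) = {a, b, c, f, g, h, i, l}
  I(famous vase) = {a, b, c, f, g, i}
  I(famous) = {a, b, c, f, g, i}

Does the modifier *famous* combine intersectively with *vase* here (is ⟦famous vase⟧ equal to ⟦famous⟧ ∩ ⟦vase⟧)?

⟦famous⟧ ∩ ⟦vase⟧ = {a, b, c, f, g, i} ∩ {a, b, c, f, g, h, i, l} = {a, b, c, f, g, i}
Observed ⟦famous vase⟧ = {a, b, c, f, g, i}.
These coincide, so the modifier is intersective here.

yes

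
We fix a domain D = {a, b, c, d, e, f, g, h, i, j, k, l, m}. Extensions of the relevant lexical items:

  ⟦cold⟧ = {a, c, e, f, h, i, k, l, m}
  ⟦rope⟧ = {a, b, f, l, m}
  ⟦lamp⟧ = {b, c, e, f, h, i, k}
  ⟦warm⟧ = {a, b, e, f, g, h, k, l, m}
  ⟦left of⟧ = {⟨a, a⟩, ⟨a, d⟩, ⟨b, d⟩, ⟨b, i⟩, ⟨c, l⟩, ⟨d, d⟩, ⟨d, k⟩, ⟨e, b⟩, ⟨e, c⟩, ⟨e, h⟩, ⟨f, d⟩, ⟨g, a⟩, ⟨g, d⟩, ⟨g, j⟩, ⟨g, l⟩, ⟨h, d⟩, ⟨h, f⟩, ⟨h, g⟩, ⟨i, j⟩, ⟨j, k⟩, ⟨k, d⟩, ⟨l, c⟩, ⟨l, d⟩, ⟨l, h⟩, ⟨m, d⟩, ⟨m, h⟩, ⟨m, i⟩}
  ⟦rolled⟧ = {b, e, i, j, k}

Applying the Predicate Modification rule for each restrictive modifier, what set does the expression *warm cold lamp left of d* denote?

⟦left of d⟧ = {x : ⟨x, d⟩ ∈ ⟦left of⟧} = {a, b, d, f, g, h, k, l, m}
⟦lamp⟧ = {b, c, e, f, h, i, k}
… ∩ ⟦left of d⟧ = {b, c, e, f, h, i, k} ∩ {a, b, d, f, g, h, k, l, m} = {b, f, h, k}
… ∩ ⟦warm⟧ = {b, f, h, k} ∩ {a, b, e, f, g, h, k, l, m} = {b, f, h, k}
… ∩ ⟦cold⟧ = {b, f, h, k} ∩ {a, c, e, f, h, i, k, l, m} = {f, h, k}
So ⟦warm cold lamp left of d⟧ = {f, h, k}.

{f, h, k}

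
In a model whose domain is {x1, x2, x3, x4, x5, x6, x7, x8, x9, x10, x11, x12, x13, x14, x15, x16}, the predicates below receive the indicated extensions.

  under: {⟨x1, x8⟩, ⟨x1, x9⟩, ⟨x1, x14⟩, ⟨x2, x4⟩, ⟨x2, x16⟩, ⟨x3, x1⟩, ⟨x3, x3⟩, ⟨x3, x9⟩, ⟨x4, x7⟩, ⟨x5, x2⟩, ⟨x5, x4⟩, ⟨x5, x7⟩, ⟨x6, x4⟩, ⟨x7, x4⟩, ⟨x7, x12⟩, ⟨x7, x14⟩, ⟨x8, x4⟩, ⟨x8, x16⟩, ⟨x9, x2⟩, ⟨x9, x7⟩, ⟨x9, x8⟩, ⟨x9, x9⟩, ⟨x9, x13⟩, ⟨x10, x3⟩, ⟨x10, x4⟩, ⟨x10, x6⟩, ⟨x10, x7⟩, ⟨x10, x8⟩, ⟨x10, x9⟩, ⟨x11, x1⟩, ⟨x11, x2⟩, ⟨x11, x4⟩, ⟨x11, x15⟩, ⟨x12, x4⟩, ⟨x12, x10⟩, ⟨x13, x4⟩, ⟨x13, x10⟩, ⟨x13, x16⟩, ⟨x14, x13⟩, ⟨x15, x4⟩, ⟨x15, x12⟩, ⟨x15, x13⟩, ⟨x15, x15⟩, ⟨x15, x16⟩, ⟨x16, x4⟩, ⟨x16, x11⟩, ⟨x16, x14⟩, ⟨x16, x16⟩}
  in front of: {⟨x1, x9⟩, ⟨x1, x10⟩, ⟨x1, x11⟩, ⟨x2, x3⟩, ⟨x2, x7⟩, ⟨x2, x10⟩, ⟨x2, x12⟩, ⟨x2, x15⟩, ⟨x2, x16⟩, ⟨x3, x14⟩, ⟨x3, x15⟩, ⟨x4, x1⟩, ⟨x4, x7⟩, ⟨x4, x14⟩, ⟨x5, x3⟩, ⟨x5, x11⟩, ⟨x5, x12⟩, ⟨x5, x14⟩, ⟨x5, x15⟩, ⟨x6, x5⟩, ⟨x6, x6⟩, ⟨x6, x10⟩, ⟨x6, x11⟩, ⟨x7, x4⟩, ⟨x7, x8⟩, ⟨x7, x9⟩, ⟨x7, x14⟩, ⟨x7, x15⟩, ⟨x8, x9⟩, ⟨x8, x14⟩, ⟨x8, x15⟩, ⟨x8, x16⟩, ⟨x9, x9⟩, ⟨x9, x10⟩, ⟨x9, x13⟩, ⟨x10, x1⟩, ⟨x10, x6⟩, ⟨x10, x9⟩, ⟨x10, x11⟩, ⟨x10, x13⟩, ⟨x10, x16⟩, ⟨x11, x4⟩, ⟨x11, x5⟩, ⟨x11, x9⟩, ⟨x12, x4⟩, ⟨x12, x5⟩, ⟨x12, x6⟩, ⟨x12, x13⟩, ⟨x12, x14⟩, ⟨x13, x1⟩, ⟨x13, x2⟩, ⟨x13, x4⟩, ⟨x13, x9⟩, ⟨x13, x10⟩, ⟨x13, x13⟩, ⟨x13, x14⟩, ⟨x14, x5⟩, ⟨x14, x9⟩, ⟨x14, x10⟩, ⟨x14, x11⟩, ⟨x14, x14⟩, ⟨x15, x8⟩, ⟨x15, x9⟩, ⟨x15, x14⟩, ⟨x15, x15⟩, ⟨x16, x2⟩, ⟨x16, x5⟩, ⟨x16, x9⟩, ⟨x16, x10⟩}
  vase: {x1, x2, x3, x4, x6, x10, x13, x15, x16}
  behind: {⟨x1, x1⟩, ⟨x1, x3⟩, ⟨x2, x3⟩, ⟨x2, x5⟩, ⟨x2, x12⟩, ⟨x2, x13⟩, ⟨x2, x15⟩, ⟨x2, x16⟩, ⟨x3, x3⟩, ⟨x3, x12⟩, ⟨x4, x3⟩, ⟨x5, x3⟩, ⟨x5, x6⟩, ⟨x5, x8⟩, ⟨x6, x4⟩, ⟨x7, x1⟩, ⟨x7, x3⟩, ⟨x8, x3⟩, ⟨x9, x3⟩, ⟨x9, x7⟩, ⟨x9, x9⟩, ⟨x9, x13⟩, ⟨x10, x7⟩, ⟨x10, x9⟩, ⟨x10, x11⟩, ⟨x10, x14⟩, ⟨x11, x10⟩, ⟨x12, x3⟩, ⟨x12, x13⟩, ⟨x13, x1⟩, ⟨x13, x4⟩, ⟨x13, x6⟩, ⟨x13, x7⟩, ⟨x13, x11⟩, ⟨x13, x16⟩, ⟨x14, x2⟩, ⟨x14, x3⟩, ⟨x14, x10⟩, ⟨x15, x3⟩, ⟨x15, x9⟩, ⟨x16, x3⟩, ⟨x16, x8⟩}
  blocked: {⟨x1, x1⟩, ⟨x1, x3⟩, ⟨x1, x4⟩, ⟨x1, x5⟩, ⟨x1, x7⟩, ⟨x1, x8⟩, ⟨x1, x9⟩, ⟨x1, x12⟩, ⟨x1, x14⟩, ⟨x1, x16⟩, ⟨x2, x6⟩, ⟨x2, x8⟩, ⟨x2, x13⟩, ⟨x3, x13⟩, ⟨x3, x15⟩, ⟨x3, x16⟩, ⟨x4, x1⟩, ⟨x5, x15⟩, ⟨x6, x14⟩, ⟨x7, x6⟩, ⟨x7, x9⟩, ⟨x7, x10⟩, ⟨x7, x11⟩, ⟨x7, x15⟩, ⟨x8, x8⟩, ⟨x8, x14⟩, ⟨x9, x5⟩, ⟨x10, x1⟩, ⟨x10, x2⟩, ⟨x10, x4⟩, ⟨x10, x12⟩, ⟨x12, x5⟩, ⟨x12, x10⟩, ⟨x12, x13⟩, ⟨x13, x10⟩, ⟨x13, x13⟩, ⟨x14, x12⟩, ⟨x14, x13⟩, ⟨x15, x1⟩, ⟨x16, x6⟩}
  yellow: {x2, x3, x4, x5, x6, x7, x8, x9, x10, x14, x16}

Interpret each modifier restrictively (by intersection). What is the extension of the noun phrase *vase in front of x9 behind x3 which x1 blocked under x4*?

{x16}

⟦in front of x9⟧ = {x : ⟨x, x9⟩ ∈ ⟦in front of⟧} = {x1, x7, x8, x9, x10, x11, x13, x14, x15, x16}
⟦behind x3⟧ = {x : ⟨x, x3⟩ ∈ ⟦behind⟧} = {x1, x2, x3, x4, x5, x7, x8, x9, x12, x14, x15, x16}
⟦which x1 blocked⟧ = {x : ⟨x1, x⟩ ∈ ⟦blocked⟧} = {x1, x3, x4, x5, x7, x8, x9, x12, x14, x16}
⟦under x4⟧ = {x : ⟨x, x4⟩ ∈ ⟦under⟧} = {x2, x5, x6, x7, x8, x10, x11, x12, x13, x15, x16}
⟦vase⟧ = {x1, x2, x3, x4, x6, x10, x13, x15, x16}
… ∩ ⟦in front of x9⟧ = {x1, x2, x3, x4, x6, x10, x13, x15, x16} ∩ {x1, x7, x8, x9, x10, x11, x13, x14, x15, x16} = {x1, x10, x13, x15, x16}
… ∩ ⟦behind x3⟧ = {x1, x10, x13, x15, x16} ∩ {x1, x2, x3, x4, x5, x7, x8, x9, x12, x14, x15, x16} = {x1, x15, x16}
… ∩ ⟦which x1 blocked⟧ = {x1, x15, x16} ∩ {x1, x3, x4, x5, x7, x8, x9, x12, x14, x16} = {x1, x16}
… ∩ ⟦under x4⟧ = {x1, x16} ∩ {x2, x5, x6, x7, x8, x10, x11, x12, x13, x15, x16} = {x16}
So ⟦vase in front of x9 behind x3 which x1 blocked under x4⟧ = {x16}.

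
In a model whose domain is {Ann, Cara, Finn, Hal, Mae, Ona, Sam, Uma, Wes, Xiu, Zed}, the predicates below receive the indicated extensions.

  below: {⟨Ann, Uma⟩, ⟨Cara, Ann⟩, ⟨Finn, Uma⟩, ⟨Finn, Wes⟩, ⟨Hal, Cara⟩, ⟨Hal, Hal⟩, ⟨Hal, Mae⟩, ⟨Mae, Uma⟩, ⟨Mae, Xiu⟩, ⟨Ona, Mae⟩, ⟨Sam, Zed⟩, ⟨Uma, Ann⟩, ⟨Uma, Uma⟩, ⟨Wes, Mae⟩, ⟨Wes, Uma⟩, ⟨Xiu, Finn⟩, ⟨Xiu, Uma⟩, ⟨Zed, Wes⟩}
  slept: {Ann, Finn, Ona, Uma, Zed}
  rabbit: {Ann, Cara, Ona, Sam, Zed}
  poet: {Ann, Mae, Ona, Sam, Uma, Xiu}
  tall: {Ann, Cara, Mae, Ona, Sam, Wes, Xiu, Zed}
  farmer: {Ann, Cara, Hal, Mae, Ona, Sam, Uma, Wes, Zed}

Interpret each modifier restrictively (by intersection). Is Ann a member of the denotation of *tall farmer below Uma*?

yes

⟦below Uma⟧ = {x : ⟨x, Uma⟩ ∈ ⟦below⟧} = {Ann, Finn, Mae, Uma, Wes, Xiu}
⟦farmer⟧ = {Ann, Cara, Hal, Mae, Ona, Sam, Uma, Wes, Zed}
… ∩ ⟦below Uma⟧ = {Ann, Cara, Hal, Mae, Ona, Sam, Uma, Wes, Zed} ∩ {Ann, Finn, Mae, Uma, Wes, Xiu} = {Ann, Mae, Uma, Wes}
… ∩ ⟦tall⟧ = {Ann, Mae, Uma, Wes} ∩ {Ann, Cara, Mae, Ona, Sam, Wes, Xiu, Zed} = {Ann, Mae, Wes}
⟦tall farmer below Uma⟧ = {Ann, Mae, Wes}; Ann ∈ this set.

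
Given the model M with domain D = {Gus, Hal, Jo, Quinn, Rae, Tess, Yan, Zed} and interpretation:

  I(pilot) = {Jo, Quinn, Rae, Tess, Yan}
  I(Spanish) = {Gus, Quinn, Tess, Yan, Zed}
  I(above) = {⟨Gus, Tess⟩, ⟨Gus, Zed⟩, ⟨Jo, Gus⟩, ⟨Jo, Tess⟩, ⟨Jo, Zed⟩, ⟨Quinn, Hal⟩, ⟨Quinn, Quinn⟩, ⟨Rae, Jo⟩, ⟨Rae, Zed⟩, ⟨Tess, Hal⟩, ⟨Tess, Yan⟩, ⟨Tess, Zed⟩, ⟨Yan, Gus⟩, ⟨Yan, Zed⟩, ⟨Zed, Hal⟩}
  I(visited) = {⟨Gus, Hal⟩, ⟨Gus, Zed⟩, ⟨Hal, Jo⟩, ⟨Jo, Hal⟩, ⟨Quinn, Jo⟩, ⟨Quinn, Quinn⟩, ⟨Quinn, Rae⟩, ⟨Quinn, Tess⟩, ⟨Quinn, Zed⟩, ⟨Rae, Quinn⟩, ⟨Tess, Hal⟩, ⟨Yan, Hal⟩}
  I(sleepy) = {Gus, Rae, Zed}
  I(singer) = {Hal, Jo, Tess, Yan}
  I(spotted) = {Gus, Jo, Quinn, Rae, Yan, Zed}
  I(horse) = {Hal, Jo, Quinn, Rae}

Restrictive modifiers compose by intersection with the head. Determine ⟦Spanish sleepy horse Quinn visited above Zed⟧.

{}

⟦Quinn visited⟧ = {x : ⟨Quinn, x⟩ ∈ ⟦visited⟧} = {Jo, Quinn, Rae, Tess, Zed}
⟦above Zed⟧ = {x : ⟨x, Zed⟩ ∈ ⟦above⟧} = {Gus, Jo, Rae, Tess, Yan}
⟦horse⟧ = {Hal, Jo, Quinn, Rae}
… ∩ ⟦Quinn visited⟧ = {Hal, Jo, Quinn, Rae} ∩ {Jo, Quinn, Rae, Tess, Zed} = {Jo, Quinn, Rae}
… ∩ ⟦above Zed⟧ = {Jo, Quinn, Rae} ∩ {Gus, Jo, Rae, Tess, Yan} = {Jo, Rae}
… ∩ ⟦Spanish⟧ = {Jo, Rae} ∩ {Gus, Quinn, Tess, Yan, Zed} = ∅
… ∩ ⟦sleepy⟧ = ∅ ∩ {Gus, Rae, Zed} = ∅
So ⟦Spanish sleepy horse Quinn visited above Zed⟧ = {}.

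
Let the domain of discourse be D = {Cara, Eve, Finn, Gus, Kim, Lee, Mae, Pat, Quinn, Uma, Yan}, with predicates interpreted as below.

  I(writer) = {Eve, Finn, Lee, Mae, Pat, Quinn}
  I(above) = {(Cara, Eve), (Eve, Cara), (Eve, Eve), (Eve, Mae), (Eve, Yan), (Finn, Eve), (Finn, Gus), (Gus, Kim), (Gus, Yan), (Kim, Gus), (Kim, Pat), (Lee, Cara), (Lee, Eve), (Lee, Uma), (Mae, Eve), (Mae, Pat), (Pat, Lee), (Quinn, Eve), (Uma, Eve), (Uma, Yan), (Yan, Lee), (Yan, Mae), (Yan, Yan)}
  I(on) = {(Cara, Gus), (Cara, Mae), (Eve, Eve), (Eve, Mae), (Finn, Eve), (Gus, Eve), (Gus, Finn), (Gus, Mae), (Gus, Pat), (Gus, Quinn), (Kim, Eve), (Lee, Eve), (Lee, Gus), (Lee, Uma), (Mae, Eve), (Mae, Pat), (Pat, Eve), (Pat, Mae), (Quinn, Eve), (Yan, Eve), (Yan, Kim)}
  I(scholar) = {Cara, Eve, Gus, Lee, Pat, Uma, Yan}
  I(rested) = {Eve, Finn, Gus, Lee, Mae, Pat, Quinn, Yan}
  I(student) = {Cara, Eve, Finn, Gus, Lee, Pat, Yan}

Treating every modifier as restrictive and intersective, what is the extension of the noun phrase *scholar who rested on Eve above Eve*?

⟦who rested⟧ = ⟦rested⟧ = {Eve, Finn, Gus, Lee, Mae, Pat, Quinn, Yan}
⟦on Eve⟧ = {x : ⟨x, Eve⟩ ∈ ⟦on⟧} = {Eve, Finn, Gus, Kim, Lee, Mae, Pat, Quinn, Yan}
⟦above Eve⟧ = {x : ⟨x, Eve⟩ ∈ ⟦above⟧} = {Cara, Eve, Finn, Lee, Mae, Quinn, Uma}
⟦scholar⟧ = {Cara, Eve, Gus, Lee, Pat, Uma, Yan}
… ∩ ⟦who rested⟧ = {Cara, Eve, Gus, Lee, Pat, Uma, Yan} ∩ {Eve, Finn, Gus, Lee, Mae, Pat, Quinn, Yan} = {Eve, Gus, Lee, Pat, Yan}
… ∩ ⟦on Eve⟧ = {Eve, Gus, Lee, Pat, Yan} ∩ {Eve, Finn, Gus, Kim, Lee, Mae, Pat, Quinn, Yan} = {Eve, Gus, Lee, Pat, Yan}
… ∩ ⟦above Eve⟧ = {Eve, Gus, Lee, Pat, Yan} ∩ {Cara, Eve, Finn, Lee, Mae, Quinn, Uma} = {Eve, Lee}
So ⟦scholar who rested on Eve above Eve⟧ = {Eve, Lee}.

{Eve, Lee}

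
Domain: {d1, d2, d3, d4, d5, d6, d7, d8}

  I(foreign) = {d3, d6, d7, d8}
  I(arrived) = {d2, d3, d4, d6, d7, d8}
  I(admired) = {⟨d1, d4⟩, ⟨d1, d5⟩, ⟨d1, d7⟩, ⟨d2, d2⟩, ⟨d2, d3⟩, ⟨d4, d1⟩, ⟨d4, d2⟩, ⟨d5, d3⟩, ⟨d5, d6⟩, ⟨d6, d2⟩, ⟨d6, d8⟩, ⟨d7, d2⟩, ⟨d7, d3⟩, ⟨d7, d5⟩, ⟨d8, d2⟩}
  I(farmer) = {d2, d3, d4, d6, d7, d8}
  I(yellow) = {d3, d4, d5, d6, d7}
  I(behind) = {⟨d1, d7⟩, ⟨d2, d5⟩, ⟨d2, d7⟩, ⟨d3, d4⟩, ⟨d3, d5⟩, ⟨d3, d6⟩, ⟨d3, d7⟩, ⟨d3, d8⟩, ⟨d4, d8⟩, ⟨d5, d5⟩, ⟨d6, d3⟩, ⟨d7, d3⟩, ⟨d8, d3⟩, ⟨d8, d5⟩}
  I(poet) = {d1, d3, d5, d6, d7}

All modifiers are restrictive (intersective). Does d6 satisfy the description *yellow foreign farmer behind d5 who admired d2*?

⟦behind d5⟧ = {x : ⟨x, d5⟩ ∈ ⟦behind⟧} = {d2, d3, d5, d8}
⟦who admired d2⟧ = {x : ⟨x, d2⟩ ∈ ⟦admired⟧} = {d2, d4, d6, d7, d8}
⟦farmer⟧ = {d2, d3, d4, d6, d7, d8}
… ∩ ⟦behind d5⟧ = {d2, d3, d4, d6, d7, d8} ∩ {d2, d3, d5, d8} = {d2, d3, d8}
… ∩ ⟦who admired d2⟧ = {d2, d3, d8} ∩ {d2, d4, d6, d7, d8} = {d2, d8}
… ∩ ⟦yellow⟧ = {d2, d8} ∩ {d3, d4, d5, d6, d7} = ∅
… ∩ ⟦foreign⟧ = ∅ ∩ {d3, d6, d7, d8} = ∅
⟦yellow foreign farmer behind d5 who admired d2⟧ = ∅; d6 ∉ this set.

no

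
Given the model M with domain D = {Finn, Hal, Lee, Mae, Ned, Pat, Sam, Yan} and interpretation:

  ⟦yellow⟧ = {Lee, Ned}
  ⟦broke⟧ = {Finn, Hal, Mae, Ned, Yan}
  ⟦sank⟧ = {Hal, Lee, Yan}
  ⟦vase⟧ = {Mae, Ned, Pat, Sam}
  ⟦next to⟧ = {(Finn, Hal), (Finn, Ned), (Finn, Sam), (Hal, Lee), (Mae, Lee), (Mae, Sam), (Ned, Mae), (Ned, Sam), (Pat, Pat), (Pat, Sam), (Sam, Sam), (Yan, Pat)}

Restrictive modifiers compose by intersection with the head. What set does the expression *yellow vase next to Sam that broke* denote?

{Ned}

⟦next to Sam⟧ = {x : ⟨x, Sam⟩ ∈ ⟦next to⟧} = {Finn, Mae, Ned, Pat, Sam}
⟦that broke⟧ = ⟦broke⟧ = {Finn, Hal, Mae, Ned, Yan}
⟦vase⟧ = {Mae, Ned, Pat, Sam}
… ∩ ⟦next to Sam⟧ = {Mae, Ned, Pat, Sam} ∩ {Finn, Mae, Ned, Pat, Sam} = {Mae, Ned, Pat, Sam}
… ∩ ⟦that broke⟧ = {Mae, Ned, Pat, Sam} ∩ {Finn, Hal, Mae, Ned, Yan} = {Mae, Ned}
… ∩ ⟦yellow⟧ = {Mae, Ned} ∩ {Lee, Ned} = {Ned}
So ⟦yellow vase next to Sam that broke⟧ = {Ned}.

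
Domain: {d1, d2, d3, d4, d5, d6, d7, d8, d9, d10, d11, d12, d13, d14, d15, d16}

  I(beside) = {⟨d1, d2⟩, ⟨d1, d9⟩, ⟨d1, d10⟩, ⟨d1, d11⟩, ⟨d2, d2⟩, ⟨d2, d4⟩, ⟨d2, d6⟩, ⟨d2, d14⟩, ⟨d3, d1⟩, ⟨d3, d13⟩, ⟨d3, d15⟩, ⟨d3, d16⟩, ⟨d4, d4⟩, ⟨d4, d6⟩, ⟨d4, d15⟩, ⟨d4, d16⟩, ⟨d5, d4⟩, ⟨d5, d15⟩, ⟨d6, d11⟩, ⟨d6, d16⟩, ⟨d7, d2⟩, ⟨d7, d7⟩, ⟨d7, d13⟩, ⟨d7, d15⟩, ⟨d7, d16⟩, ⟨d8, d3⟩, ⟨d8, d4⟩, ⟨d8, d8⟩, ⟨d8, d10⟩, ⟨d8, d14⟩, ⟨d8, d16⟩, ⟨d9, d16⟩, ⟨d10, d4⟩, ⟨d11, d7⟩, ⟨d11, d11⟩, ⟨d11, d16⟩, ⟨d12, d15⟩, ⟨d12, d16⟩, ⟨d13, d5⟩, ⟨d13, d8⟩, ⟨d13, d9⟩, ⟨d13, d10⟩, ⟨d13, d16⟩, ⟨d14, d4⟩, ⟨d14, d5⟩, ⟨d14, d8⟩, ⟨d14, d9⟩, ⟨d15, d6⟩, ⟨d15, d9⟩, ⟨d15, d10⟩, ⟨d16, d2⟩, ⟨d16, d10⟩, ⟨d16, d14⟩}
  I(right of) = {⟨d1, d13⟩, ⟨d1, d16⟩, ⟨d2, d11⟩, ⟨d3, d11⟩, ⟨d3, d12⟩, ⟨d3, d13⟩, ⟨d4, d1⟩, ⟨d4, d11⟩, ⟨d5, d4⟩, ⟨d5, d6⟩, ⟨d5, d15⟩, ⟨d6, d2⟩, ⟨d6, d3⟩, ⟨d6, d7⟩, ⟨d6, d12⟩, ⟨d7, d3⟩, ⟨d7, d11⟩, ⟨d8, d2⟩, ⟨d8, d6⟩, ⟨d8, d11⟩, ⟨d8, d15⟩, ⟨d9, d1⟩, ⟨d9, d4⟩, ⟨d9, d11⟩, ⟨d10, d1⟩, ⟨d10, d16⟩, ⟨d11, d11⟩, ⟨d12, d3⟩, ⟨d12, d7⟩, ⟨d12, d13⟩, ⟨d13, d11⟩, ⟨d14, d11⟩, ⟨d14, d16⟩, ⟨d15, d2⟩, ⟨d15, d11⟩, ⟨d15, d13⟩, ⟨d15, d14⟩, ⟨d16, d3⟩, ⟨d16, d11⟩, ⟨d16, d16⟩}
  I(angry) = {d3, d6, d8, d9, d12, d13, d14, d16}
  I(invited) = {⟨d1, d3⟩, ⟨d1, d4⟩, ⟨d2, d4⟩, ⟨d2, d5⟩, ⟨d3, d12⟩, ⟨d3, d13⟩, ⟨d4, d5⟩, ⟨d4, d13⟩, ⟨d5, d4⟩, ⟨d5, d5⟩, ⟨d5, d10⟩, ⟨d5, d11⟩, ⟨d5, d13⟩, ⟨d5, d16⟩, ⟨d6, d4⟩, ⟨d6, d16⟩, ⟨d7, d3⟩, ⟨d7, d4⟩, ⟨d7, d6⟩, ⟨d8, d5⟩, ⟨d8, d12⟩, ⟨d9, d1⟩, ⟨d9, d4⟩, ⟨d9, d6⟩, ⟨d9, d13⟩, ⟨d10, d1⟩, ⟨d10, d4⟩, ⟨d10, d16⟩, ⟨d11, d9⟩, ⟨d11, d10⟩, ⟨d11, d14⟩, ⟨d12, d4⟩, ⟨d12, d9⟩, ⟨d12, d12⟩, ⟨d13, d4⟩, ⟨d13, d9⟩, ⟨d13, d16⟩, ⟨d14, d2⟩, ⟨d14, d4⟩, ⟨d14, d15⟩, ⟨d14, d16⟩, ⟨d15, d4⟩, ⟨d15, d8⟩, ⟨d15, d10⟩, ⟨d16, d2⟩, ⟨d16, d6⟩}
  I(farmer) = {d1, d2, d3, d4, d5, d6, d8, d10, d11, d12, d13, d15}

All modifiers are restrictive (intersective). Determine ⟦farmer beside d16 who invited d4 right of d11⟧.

⟦beside d16⟧ = {x : ⟨x, d16⟩ ∈ ⟦beside⟧} = {d3, d4, d6, d7, d8, d9, d11, d12, d13}
⟦who invited d4⟧ = {x : ⟨x, d4⟩ ∈ ⟦invited⟧} = {d1, d2, d5, d6, d7, d9, d10, d12, d13, d14, d15}
⟦right of d11⟧ = {x : ⟨x, d11⟩ ∈ ⟦right of⟧} = {d2, d3, d4, d7, d8, d9, d11, d13, d14, d15, d16}
⟦farmer⟧ = {d1, d2, d3, d4, d5, d6, d8, d10, d11, d12, d13, d15}
… ∩ ⟦beside d16⟧ = {d1, d2, d3, d4, d5, d6, d8, d10, d11, d12, d13, d15} ∩ {d3, d4, d6, d7, d8, d9, d11, d12, d13} = {d3, d4, d6, d8, d11, d12, d13}
… ∩ ⟦who invited d4⟧ = {d3, d4, d6, d8, d11, d12, d13} ∩ {d1, d2, d5, d6, d7, d9, d10, d12, d13, d14, d15} = {d6, d12, d13}
… ∩ ⟦right of d11⟧ = {d6, d12, d13} ∩ {d2, d3, d4, d7, d8, d9, d11, d13, d14, d15, d16} = {d13}
So ⟦farmer beside d16 who invited d4 right of d11⟧ = {d13}.

{d13}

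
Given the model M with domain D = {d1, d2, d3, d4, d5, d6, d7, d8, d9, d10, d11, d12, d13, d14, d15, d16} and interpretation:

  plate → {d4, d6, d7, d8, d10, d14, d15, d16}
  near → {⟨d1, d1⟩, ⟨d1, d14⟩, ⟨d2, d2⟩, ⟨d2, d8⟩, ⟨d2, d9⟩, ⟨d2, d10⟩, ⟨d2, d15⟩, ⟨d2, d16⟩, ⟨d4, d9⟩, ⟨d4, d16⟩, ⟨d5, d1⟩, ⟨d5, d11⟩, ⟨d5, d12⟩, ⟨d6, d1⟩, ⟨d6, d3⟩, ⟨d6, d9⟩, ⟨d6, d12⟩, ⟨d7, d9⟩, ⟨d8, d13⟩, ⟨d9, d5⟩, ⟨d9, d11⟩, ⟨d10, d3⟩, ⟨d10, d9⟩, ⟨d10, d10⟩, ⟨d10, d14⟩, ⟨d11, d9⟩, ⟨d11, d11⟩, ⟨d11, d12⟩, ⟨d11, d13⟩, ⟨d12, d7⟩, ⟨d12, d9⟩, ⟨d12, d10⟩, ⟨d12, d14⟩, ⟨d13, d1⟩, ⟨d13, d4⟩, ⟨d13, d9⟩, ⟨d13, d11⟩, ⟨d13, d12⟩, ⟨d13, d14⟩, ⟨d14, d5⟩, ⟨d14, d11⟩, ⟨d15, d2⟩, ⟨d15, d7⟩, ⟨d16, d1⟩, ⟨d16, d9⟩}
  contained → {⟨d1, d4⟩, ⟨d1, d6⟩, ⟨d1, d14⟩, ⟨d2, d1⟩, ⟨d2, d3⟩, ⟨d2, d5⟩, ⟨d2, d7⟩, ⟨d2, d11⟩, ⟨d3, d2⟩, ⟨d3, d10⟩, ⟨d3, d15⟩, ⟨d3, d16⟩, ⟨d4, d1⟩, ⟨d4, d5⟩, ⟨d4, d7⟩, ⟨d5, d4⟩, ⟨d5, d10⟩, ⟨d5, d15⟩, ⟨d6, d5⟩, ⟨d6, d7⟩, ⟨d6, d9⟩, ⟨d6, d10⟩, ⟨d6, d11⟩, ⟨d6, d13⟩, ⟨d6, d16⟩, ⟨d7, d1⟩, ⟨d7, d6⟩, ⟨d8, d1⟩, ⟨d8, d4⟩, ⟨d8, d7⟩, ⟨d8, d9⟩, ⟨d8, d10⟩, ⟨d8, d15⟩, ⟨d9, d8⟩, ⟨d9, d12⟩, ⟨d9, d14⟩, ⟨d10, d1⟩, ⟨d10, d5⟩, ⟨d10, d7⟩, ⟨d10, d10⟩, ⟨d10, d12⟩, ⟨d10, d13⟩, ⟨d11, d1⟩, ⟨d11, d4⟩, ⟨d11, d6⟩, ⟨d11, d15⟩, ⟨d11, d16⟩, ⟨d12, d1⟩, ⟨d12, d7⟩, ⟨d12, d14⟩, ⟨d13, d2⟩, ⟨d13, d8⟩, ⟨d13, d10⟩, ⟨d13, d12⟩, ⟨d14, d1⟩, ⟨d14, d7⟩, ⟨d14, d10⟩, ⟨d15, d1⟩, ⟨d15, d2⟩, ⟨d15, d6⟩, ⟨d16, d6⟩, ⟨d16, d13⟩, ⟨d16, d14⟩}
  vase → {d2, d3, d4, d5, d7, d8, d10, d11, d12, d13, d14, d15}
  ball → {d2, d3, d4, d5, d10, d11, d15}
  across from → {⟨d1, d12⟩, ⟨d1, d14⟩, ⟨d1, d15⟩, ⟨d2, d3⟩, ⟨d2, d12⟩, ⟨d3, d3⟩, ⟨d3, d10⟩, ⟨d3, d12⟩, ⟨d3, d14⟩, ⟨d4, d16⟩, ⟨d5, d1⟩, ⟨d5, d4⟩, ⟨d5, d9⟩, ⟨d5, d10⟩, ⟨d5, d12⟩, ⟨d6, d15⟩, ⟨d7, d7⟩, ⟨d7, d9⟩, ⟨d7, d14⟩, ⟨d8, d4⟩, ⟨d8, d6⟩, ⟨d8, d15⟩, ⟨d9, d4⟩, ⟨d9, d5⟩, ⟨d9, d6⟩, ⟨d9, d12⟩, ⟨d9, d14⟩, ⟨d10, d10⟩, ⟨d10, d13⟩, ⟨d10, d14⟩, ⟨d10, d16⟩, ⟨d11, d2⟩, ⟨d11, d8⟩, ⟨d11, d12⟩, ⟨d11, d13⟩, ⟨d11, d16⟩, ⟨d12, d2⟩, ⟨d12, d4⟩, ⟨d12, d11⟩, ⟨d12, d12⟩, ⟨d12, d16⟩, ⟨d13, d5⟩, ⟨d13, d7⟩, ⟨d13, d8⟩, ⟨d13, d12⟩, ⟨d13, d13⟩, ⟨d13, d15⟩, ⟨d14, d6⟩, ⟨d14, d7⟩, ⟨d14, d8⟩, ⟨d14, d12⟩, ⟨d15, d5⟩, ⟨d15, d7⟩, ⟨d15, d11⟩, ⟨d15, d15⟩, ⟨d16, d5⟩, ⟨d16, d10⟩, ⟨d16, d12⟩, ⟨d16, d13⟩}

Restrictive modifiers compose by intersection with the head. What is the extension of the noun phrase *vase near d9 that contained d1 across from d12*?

{d2, d11, d12}

⟦near d9⟧ = {x : ⟨x, d9⟩ ∈ ⟦near⟧} = {d2, d4, d6, d7, d10, d11, d12, d13, d16}
⟦that contained d1⟧ = {x : ⟨x, d1⟩ ∈ ⟦contained⟧} = {d2, d4, d7, d8, d10, d11, d12, d14, d15}
⟦across from d12⟧ = {x : ⟨x, d12⟩ ∈ ⟦across from⟧} = {d1, d2, d3, d5, d9, d11, d12, d13, d14, d16}
⟦vase⟧ = {d2, d3, d4, d5, d7, d8, d10, d11, d12, d13, d14, d15}
… ∩ ⟦near d9⟧ = {d2, d3, d4, d5, d7, d8, d10, d11, d12, d13, d14, d15} ∩ {d2, d4, d6, d7, d10, d11, d12, d13, d16} = {d2, d4, d7, d10, d11, d12, d13}
… ∩ ⟦that contained d1⟧ = {d2, d4, d7, d10, d11, d12, d13} ∩ {d2, d4, d7, d8, d10, d11, d12, d14, d15} = {d2, d4, d7, d10, d11, d12}
… ∩ ⟦across from d12⟧ = {d2, d4, d7, d10, d11, d12} ∩ {d1, d2, d3, d5, d9, d11, d12, d13, d14, d16} = {d2, d11, d12}
So ⟦vase near d9 that contained d1 across from d12⟧ = {d2, d11, d12}.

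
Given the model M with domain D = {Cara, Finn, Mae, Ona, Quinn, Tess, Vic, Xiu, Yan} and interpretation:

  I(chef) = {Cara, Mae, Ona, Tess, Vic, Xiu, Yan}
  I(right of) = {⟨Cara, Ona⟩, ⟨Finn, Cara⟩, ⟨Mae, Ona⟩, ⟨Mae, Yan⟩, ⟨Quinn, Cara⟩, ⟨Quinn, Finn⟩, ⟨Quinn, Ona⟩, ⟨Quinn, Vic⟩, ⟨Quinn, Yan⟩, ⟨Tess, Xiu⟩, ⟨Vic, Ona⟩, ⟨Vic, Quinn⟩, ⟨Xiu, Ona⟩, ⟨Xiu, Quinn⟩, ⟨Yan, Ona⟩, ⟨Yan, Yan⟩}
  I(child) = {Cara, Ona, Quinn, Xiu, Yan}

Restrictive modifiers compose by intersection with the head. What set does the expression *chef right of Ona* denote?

{Cara, Mae, Vic, Xiu, Yan}

⟦right of Ona⟧ = {x : ⟨x, Ona⟩ ∈ ⟦right of⟧} = {Cara, Mae, Quinn, Vic, Xiu, Yan}
⟦chef⟧ = {Cara, Mae, Ona, Tess, Vic, Xiu, Yan}
… ∩ ⟦right of Ona⟧ = {Cara, Mae, Ona, Tess, Vic, Xiu, Yan} ∩ {Cara, Mae, Quinn, Vic, Xiu, Yan} = {Cara, Mae, Vic, Xiu, Yan}
So ⟦chef right of Ona⟧ = {Cara, Mae, Vic, Xiu, Yan}.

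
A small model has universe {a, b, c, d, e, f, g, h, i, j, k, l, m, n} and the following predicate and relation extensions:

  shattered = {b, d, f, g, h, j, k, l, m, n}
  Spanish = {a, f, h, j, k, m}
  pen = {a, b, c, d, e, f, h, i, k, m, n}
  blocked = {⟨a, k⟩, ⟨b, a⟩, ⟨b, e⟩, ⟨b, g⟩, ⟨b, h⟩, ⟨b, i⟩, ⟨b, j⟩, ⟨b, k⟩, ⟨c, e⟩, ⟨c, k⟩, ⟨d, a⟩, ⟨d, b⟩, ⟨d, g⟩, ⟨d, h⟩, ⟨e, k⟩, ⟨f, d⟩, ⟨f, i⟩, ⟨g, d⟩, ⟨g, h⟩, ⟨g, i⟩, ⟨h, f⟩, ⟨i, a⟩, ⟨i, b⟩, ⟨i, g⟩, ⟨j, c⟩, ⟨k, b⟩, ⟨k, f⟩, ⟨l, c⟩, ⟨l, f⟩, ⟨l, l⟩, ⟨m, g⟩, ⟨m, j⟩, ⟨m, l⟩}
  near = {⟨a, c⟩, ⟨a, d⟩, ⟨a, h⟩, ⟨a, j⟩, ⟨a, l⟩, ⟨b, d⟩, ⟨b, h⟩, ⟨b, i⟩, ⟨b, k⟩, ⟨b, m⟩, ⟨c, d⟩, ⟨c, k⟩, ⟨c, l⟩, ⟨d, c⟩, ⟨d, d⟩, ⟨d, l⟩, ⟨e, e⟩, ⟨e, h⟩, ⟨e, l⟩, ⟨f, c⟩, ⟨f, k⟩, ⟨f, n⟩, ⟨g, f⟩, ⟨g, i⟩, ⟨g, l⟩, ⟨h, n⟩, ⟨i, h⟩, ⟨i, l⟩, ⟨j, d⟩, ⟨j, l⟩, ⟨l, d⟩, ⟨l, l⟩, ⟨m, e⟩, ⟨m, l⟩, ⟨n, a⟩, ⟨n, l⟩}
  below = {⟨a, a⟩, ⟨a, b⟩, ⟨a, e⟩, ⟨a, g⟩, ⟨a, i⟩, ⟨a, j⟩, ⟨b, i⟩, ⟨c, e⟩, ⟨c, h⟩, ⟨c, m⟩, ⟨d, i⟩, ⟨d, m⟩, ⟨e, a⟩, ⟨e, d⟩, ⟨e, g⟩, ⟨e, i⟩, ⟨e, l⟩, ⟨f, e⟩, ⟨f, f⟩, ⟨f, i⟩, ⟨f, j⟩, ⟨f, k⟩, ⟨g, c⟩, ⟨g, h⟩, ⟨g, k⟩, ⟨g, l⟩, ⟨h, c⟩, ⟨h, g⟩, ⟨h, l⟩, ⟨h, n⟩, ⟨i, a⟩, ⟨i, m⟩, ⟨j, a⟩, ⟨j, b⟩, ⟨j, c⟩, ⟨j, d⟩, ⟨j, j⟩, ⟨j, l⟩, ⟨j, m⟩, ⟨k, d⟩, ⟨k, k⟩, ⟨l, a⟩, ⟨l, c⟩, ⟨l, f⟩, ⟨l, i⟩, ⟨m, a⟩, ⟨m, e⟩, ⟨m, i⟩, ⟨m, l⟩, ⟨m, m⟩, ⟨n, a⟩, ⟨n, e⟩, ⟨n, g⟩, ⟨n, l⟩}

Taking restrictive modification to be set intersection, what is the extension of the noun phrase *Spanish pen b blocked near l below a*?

{a}

⟦b blocked⟧ = {x : ⟨b, x⟩ ∈ ⟦blocked⟧} = {a, e, g, h, i, j, k}
⟦near l⟧ = {x : ⟨x, l⟩ ∈ ⟦near⟧} = {a, c, d, e, g, i, j, l, m, n}
⟦below a⟧ = {x : ⟨x, a⟩ ∈ ⟦below⟧} = {a, e, i, j, l, m, n}
⟦pen⟧ = {a, b, c, d, e, f, h, i, k, m, n}
… ∩ ⟦b blocked⟧ = {a, b, c, d, e, f, h, i, k, m, n} ∩ {a, e, g, h, i, j, k} = {a, e, h, i, k}
… ∩ ⟦near l⟧ = {a, e, h, i, k} ∩ {a, c, d, e, g, i, j, l, m, n} = {a, e, i}
… ∩ ⟦below a⟧ = {a, e, i} ∩ {a, e, i, j, l, m, n} = {a, e, i}
… ∩ ⟦Spanish⟧ = {a, e, i} ∩ {a, f, h, j, k, m} = {a}
So ⟦Spanish pen b blocked near l below a⟧ = {a}.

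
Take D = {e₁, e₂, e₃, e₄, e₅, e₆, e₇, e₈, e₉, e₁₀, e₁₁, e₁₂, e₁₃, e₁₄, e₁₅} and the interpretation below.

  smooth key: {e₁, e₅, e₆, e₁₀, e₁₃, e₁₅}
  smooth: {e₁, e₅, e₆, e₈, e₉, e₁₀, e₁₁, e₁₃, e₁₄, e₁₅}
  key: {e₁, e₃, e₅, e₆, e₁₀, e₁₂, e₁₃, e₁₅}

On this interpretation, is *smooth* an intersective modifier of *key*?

⟦smooth⟧ ∩ ⟦key⟧ = {e₁, e₅, e₆, e₈, e₉, e₁₀, e₁₁, e₁₃, e₁₄, e₁₅} ∩ {e₁, e₃, e₅, e₆, e₁₀, e₁₂, e₁₃, e₁₅} = {e₁, e₅, e₆, e₁₀, e₁₃, e₁₅}
Observed ⟦smooth key⟧ = {e₁, e₅, e₆, e₁₀, e₁₃, e₁₅}.
These coincide, so the modifier is intersective here.

yes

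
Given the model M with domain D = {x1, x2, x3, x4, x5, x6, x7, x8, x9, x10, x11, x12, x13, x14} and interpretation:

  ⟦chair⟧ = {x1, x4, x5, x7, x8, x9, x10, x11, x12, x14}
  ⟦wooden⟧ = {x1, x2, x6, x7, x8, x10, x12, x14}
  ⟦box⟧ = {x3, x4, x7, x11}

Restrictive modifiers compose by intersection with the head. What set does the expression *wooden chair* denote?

{x1, x7, x8, x10, x12, x14}

⟦chair⟧ = {x1, x4, x5, x7, x8, x9, x10, x11, x12, x14}
… ∩ ⟦wooden⟧ = {x1, x4, x5, x7, x8, x9, x10, x11, x12, x14} ∩ {x1, x2, x6, x7, x8, x10, x12, x14} = {x1, x7, x8, x10, x12, x14}
So ⟦wooden chair⟧ = {x1, x7, x8, x10, x12, x14}.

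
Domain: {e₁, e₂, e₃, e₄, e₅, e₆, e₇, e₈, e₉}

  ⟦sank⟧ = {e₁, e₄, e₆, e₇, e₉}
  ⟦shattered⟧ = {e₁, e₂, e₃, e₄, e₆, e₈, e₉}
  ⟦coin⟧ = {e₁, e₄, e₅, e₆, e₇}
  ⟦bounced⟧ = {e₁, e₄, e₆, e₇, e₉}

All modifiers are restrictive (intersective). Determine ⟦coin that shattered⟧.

{e₁, e₄, e₆}

⟦that shattered⟧ = ⟦shattered⟧ = {e₁, e₂, e₃, e₄, e₆, e₈, e₉}
⟦coin⟧ = {e₁, e₄, e₅, e₆, e₇}
… ∩ ⟦that shattered⟧ = {e₁, e₄, e₅, e₆, e₇} ∩ {e₁, e₂, e₃, e₄, e₆, e₈, e₉} = {e₁, e₄, e₆}
So ⟦coin that shattered⟧ = {e₁, e₄, e₆}.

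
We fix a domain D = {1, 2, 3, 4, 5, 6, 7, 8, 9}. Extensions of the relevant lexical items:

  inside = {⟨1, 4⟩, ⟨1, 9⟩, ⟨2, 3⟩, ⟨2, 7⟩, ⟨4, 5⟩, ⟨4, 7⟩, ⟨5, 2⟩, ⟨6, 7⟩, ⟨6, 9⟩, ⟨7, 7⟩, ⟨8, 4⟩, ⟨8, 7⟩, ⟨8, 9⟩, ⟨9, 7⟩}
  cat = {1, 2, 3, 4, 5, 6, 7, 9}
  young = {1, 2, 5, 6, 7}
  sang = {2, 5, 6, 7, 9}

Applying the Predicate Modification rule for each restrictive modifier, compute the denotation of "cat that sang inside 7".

{2, 6, 7, 9}

⟦that sang⟧ = ⟦sang⟧ = {2, 5, 6, 7, 9}
⟦inside 7⟧ = {x : ⟨x, 7⟩ ∈ ⟦inside⟧} = {2, 4, 6, 7, 8, 9}
⟦cat⟧ = {1, 2, 3, 4, 5, 6, 7, 9}
… ∩ ⟦that sang⟧ = {1, 2, 3, 4, 5, 6, 7, 9} ∩ {2, 5, 6, 7, 9} = {2, 5, 6, 7, 9}
… ∩ ⟦inside 7⟧ = {2, 5, 6, 7, 9} ∩ {2, 4, 6, 7, 8, 9} = {2, 6, 7, 9}
So ⟦cat that sang inside 7⟧ = {2, 6, 7, 9}.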